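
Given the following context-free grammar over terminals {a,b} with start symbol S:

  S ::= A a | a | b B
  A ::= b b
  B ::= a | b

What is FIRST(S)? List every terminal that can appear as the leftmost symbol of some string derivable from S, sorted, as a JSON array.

FIRST iteration:
pass 1:
  A via A→b b: +{b}
  B via B→a: +{a}
  B via B→b: +{b}
  S via S→A a: +{b}
  S via S→a: +{a}
  FIRST(S)={a,b}  FIRST(A)={b}  FIRST(B)={a,b}
pass 2: (no change)
  FIRST(S)={a,b}  FIRST(A)={b}  FIRST(B)={a,b}

FIRST(S) = ["a", "b"]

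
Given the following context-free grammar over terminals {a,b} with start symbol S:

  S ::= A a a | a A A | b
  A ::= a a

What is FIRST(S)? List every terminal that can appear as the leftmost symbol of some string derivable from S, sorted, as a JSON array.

Compute FIRST by fixpoint:
[1]
  A via A→a a: +{a}
  S via S→A a a: +{a}
  S via S→b: +{b}
  S: {a,b}  A: {a}
[2] — fixpoint
  S: {a,b}  A: {a}

FIRST(S) = ["a", "b"]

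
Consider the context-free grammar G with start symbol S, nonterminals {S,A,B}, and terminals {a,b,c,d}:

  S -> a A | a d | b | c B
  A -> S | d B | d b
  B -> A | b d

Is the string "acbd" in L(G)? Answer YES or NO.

CNF form of G:
  S -> T0 A | T0 T1 | T2 B | b
  A -> T0 A | T0 T1 | T1 B | T1 T3 | T2 B | b
  B -> T0 A | T0 T1 | T1 B | T1 T3 | T2 B | T3 T1 | b
  T0 -> a
  T1 -> d
  T2 -> c
  T3 -> b

CYK table (by increasing span):
  cell(0,0) a: {T0}  orig:{}
  cell(1,1) c: {T2}  orig:{}
  cell(2,2) b: {A,B,S,T3}  orig:{A,B,S}
  cell(3,3) d: {T1}  orig:{}
  cell(0,1) ac: ∅
  cell(1,2) cb: {A,B,S}
  cell(2,3) bd: {B}
  cell(0,2) acb: {A,B,S}
  cell(1,3) cbd: {A,B,S}
  cell(0,3) acbd: {A,B,S}

S ∈ T[0,3] ⇒ YES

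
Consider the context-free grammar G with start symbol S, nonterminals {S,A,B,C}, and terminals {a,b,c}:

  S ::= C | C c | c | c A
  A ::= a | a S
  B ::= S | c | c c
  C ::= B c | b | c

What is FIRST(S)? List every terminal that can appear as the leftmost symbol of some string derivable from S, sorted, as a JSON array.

FIRST iteration:
[1]
  A via A→a: +{a}
  B via B→c: +{c}
  C via C→B c: +{c}
  C via C→b: +{b}
  S via S→C: +{b,c}
  FIRST[S]={b,c}  FIRST[A]={a}  FIRST[B]={c}  FIRST[C]={b,c}
[2]
  B via B→S: +{b}
  FIRST[S]={b,c}  FIRST[A]={a}  FIRST[B]={b,c}  FIRST[C]={b,c}
[3] (stable)
  FIRST[S]={b,c}  FIRST[A]={a}  FIRST[B]={b,c}  FIRST[C]={b,c}

FIRST(S) = ["b", "c"]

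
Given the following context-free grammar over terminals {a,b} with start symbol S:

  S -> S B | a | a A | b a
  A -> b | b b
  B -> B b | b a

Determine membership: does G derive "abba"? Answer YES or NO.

CNF form of G:
  S -> S B | T0 T1 | T1 A | a
  A -> T0 T0 | b
  B -> B T0 | T0 T1
  T0 -> b
  T1 -> a

CYK fill:
  cell(0,0) a: {S,T1}  orig:{S}
  cell(1,1) b: {A,T0}  orig:{A}
  cell(2,2) b: {A,T0}  orig:{A}
  cell(3,3) a: {S,T1}  orig:{S}
  cell(0,1) ab: {S}
  cell(1,2) bb: {A}
  cell(2,3) ba: {B,S}
  cell(0,2) abb: {S}
  cell(1,3) bba: ∅
  cell(0,3) abba: {S}

S ∈ T[0,3] ⇒ YES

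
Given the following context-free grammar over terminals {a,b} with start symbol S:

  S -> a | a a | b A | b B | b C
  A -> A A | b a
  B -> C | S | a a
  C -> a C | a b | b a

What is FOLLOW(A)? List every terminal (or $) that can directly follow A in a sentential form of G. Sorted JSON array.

FIRST sets, iterate to fixpoint:
round 1:
  A via A→b a: +{b}
  B via B→a a: +{a}
  C via C→a C: +{a}
  C via C→b a: +{b}
  S via S→a: +{a}
  S via S→b A: +{b}
  S: {a,b}  A: {b}  B: {a}  C: {a,b}
round 2:
  B via B→C: +{b}
  S: {a,b}  A: {b}  B: {a,b}  C: {a,b}
round 3: (stable)
  S: {a,b}  A: {b}  B: {a,b}  C: {a,b}

FOLLOW sets:
seed FOLLOW(S) with $
pass 1:
  A→A A: FOLLOW(A) ⊇ FIRST(A) = {b}; new: +{b}
  S→b A: FOLLOW(A) ⊇ FOLLOW(S) ⊇ {$}; new: +{$}
  S→b B: FOLLOW(B) ⊇ FOLLOW(S) ⊇ {$}; new: +{$}
  S→b C: FOLLOW(C) ⊇ FOLLOW(S) ⊇ {$}; new: +{$}
  S: {$}  A: {$,b}  B: {$}  C: {$}
pass 2: done
  S: {$}  A: {$,b}  B: {$}  C: {$}

FOLLOW(A) = ["$", "b"]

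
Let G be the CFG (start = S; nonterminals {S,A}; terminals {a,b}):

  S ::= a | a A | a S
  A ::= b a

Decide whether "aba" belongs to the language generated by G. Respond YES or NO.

Convert to CNF:
  S -> T1 A | T1 S | a
  A -> T0 T1
  T0 -> b
  T1 -> a

Fill CYK table bottom-up:
  [0..0]={S,T1}  "a"  orig:{S}
  [1..1]={T0}  "b"  orig:{}
  [2..2]={S,T1}  "a"  orig:{S}
  [0..1]=∅  "ab"
  [1..2]={A}  "ba"
  [0..2]={S}  "aba"

S ∈ T[0,2] ⇒ YES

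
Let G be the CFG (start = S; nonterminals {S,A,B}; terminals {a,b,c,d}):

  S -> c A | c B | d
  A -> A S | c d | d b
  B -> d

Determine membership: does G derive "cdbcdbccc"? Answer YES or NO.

Convert to CNF:
  S -> T0 A | T0 B | d
  A -> A S | T0 T1 | T1 T2
  B -> d
  T0 -> c
  T1 -> d
  T2 -> b

CYK table (by increasing span):
  cell(0,0) c: {T0}  orig:{}
  cell(1,1) d: {B,S,T1}  orig:{B,S}
  cell(2,2) b: {T2}  orig:{}
  cell(3,3) c: {T0}  orig:{}
  cell(4,4) d: {B,S,T1}  orig:{B,S}
  cell(5,5) b: {T2}  orig:{}
  cell(6,6) c: {T0}  orig:{}
  cell(7,7) c: {T0}  orig:{}
  cell(8,8) c: {T0}  orig:{}
  cell(0,1) cd: {A,S}
  cell(1,2) db: {A}
  cell(2,3) bc: ∅
  cell(3,4) cd: {A,S}
  cell(4,5) db: {A}
  cell(5,6) bc: ∅
  cell(6,7) cc: ∅
  cell(7,8) cc: ∅
  cell(0,2) cdb: {S}
  cell(1,3) dbc: ∅
  cell(2,4) bcd: ∅
  cell(3,5) cdb: {S}
  cell(4,6) dbc: ∅
  cell(5,7) bcc: ∅
  cell(6,8) ccc: ∅
  cell(0,3) cdbc: ∅
  cell(1,4) dbcd: {A}
  cell(2,5) bcdb: ∅
  cell(3,6) cdbc: ∅
  cell(4,7) dbcc: ∅
  cell(5,8) bccc: ∅
  cell(0,4) cdbcd: {S}
  cell(1,5) dbcdb: {A}
  cell(2,6) bcdbc: ∅
  cell(3,7) cdbcc: ∅
  cell(4,8) dbccc: ∅
  cell(0,5) cdbcdb: {S}
  cell(1,6) dbcdbc: ∅
  cell(2,7) bcdbcc: ∅
  cell(3,8) cdbccc: ∅
  cell(0,6) cdbcdbc: ∅
  cell(1,7) dbcdbcc: ∅
  cell(2,8) bcdbccc: ∅
  cell(0,7) cdbcdbcc: ∅
  cell(1,8) dbcdbccc: ∅
  cell(0,8) cdbcdbccc: ∅

S ∉ T[0,8] ⇒ NO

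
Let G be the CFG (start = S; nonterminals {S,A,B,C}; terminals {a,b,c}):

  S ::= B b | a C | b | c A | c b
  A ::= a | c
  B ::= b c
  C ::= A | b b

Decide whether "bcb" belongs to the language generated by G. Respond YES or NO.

CNF form of G:
  S -> B T0 | T1 A | T1 T0 | T2 C | b
  A -> a | c
  B -> T0 T1
  C -> T0 T0 | a | c
  T0 -> b
  T1 -> c
  T2 -> a

CYK fill:
  cell(0,0) b: {S,T0}  orig:{S}
  cell(1,1) c: {A,C,T1}  orig:{A,C}
  cell(2,2) b: {S,T0}  orig:{S}
  cell(0,1) bc: {B}
  cell(1,2) cb: {S}
  cell(0,2) bcb: {S}

S ∈ T[0,2] ⇒ YES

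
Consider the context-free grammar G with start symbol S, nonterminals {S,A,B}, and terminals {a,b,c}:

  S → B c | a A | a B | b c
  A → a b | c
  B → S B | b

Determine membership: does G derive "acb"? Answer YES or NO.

CNF form of G:
  S -> B T2 | T0 A | T0 B | T1 T2
  A -> T0 T1 | c
  B -> S B | b
  T0 -> a
  T1 -> b
  T2 -> c

Fill CYK table bottom-up:
  [0..0]={T0}  "a"  orig:{}
  [1..1]={A,T2}  "c"  orig:{A}
  [2..2]={B,T1}  "b"  orig:{B}
  [0..1]={S}  "ac"
  [1..2]=∅  "cb"
  [0..2]={B}  "acb"

S ∉ T[0,2] ⇒ NO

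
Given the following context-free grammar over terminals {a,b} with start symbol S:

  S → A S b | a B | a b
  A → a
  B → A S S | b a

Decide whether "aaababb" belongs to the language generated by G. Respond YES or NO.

Convert to CNF:
  S -> A X3 | T1 B | T1 T0
  A -> a
  B -> A X2 | T0 T1
  T0 -> b
  T1 -> a
  X2 -> S S
  X3 -> S T0

CYK table (by increasing span):
  [0..0]={A,T1}  "a"  orig:{A}
  [1..1]={A,T1}  "a"  orig:{A}
  [2..2]={A,T1}  "a"  orig:{A}
  [3..3]={T0}  "b"  orig:{}
  [4..4]={A,T1}  "a"  orig:{A}
  [5..5]={T0}  "b"  orig:{}
  [6..6]={T0}  "b"  orig:{}
  [0..1]=∅  "aa"
  [1..2]=∅  "aa"
  [2..3]={S}  "ab"
  [3..4]={B}  "ba"
  [4..5]={S}  "ab"
  [5..6]=∅  "bb"
  [0..2]=∅  "aaa"
  [1..3]=∅  "aab"
  [2..4]={S}  "aba"
  [3..5]=∅  "bab"
  [4..6]={X3}  "abb"  orig:{}
  [0..3]=∅  "aaab"
  [1..4]=∅  "aaba"
  [2..5]={X2,X3}  "abab"  orig:{}
  [3..6]=∅  "babb"
  [0..4]=∅  "aaaba"
  [1..5]={B,S}  "aabab"
  [2..6]=∅  "ababb"
  [0..5]={S}  "aaabab"
  [1..6]={X3}  "aababb"  orig:{}
  [0..6]={S,X3}  "aaababb"  orig:{S}

S ∈ T[0,6] ⇒ YES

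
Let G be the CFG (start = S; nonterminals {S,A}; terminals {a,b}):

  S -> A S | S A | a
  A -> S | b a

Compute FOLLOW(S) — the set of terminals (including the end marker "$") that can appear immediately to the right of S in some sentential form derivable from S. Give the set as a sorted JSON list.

Compute FIRST by fixpoint:
iter 1:
  A via A→b a: +{b}
  S via S→A S: +{b}
  S via S→a: +{a}
  S: {a,b}  A: {b}
iter 2:
  A via A→S: +{a}
  S: {a,b}  A: {a,b}
iter 3: done
  S: {a,b}  A: {a,b}

FOLLOW iteration:
seed FOLLOW(S) with $
round 1:
  S→A S: FOLLOW(A) ⊇ FIRST(S) = {a,b}; new: +{a,b}
  S→S A: FOLLOW(S) ⊇ FIRST(A) = {a,b}; new: +{a,b}
  S→S A: FOLLOW(A) ⊇ FOLLOW(S) ⊇ {$,a,b}; new: +{$}
  S: {$,a,b}  A: {$,a,b}
round 2: (stable)
  S: {$,a,b}  A: {$,a,b}

FOLLOW(S) = ["$", "a", "b"]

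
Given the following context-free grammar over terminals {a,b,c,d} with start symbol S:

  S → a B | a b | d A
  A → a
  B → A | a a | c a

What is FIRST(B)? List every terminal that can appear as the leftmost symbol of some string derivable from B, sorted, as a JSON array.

FIRST sets, iterate to fixpoint:
round 1:
  A via A→a: +{a}
  B via B→A: +{a}
  B via B→c a: +{c}
  S via S→a B: +{a}
  S via S→d A: +{d}
  FIRST(S)={a,d}  FIRST(A)={a}  FIRST(B)={a,c}
round 2: (stable)
  FIRST(S)={a,d}  FIRST(A)={a}  FIRST(B)={a,c}

FIRST(B) = ["a", "c"]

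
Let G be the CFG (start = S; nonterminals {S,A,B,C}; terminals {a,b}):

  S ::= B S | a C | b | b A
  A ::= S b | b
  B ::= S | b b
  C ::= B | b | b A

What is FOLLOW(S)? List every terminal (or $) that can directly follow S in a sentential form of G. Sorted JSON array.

FIRST sets, iterate to fixpoint:
pass 1:
  A via A→b: +{b}
  B via B→b b: +{b}
  C via C→B: +{b}
  S via S→B S: +{b}
  S via S→a C: +{a}
  S: {a,b}  A: {b}  B: {b}  C: {b}
pass 2:
  A via A→S b: +{a}
  B via B→S: +{a}
  C via C→B: +{a}
  S: {a,b}  A: {a,b}  B: {a,b}  C: {a,b}
pass 3: (no change)
  S: {a,b}  A: {a,b}  B: {a,b}  C: {a,b}

FOLLOW iteration:
FOLLOW(S) := {$}
iter 1:
  A→S b: FOLLOW(S) ⊇ FIRST(b) = {b}; new: +{b}
  S→B S: FOLLOW(B) ⊇ FIRST(S) = {a,b}; new: +{a,b}
  S→a C: FOLLOW(C) ⊇ FOLLOW(S) ⊇ {$,b}; new: +{$,b}
  S→b A: FOLLOW(A) ⊇ FOLLOW(S) ⊇ {$,b}; new: +{$,b}
  FOLLOW[S]={$,b}  FOLLOW[A]={$,b}  FOLLOW[B]={a,b}  FOLLOW[C]={$,b}
iter 2:
  B→S: FOLLOW(S) ⊇ FOLLOW(B) ⊇ {a,b}; new: +{a}
  C→B: FOLLOW(B) ⊇ FOLLOW(C) ⊇ {$,b}; new: +{$}
  S→a C: FOLLOW(C) ⊇ FOLLOW(S) ⊇ {$,a,b}; new: +{a}
  S→b A: FOLLOW(A) ⊇ FOLLOW(S) ⊇ {$,a,b}; new: +{a}
  FOLLOW[S]={$,a,b}  FOLLOW[A]={$,a,b}  FOLLOW[B]={$,a,b}  FOLLOW[C]={$,a,b}
iter 3: — fixpoint
  FOLLOW[S]={$,a,b}  FOLLOW[A]={$,a,b}  FOLLOW[B]={$,a,b}  FOLLOW[C]={$,a,b}

FOLLOW(S) = ["$", "a", "b"]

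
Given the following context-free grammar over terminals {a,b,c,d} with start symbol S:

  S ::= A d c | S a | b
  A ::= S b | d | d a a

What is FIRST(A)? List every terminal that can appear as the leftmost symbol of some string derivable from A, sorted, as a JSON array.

FIRST iteration:
[1]
  A via A→d: +{d}
  S via S→A d c: +{d}
  S via S→b: +{b}
  S: {b,d}  A: {d}
[2]
  A via A→S b: +{b}
  S: {b,d}  A: {b,d}
[3] done
  S: {b,d}  A: {b,d}

FIRST(A) = ["b", "d"]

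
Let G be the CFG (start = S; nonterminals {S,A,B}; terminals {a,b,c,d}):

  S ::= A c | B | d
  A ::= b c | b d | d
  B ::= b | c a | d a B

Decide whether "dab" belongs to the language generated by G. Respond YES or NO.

Convert to CNF:
  S -> A T1 | T1 T3 | T2 X5 | b | d
  A -> T0 T1 | T0 T2 | d
  B -> T1 T3 | T2 X4 | b
  T0 -> b
  T1 -> c
  T2 -> d
  T3 -> a
  X4 -> T3 B
  X5 -> T3 B

CYK table (by increasing span):
  T[0,0] 'd' = {A,S,T2}  orig:{A,S}
  T[1,1] 'a' = {T3}  orig:{}
  T[2,2] 'b' = {B,S,T0}  orig:{B,S}
  T[0,1] 'da' = ∅
  T[1,2] 'ab' = {X4,X5}  orig:{}
  T[0,2] 'dab' = {B,S}

S ∈ T[0,2] ⇒ YES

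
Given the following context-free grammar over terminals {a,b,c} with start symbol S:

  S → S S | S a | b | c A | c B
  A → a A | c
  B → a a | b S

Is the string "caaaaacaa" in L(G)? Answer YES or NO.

Convert to CNF:
  S -> S S | S T0 | T2 A | T2 B | b
  A -> T0 A | c
  B -> T0 T0 | T1 S
  T0 -> a
  T1 -> b
  T2 -> c

Fill CYK table bottom-up:
  [0..0]={A,T2}  "c"  orig:{A}
  [1..1]={T0}  "a"  orig:{}
  [2..2]={T0}  "a"  orig:{}
  [3..3]={T0}  "a"  orig:{}
  [4..4]={T0}  "a"  orig:{}
  [5..5]={T0}  "a"  orig:{}
  [6..6]={A,T2}  "c"  orig:{A}
  [7..7]={T0}  "a"  orig:{}
  [8..8]={T0}  "a"  orig:{}
  [0..1]=∅  "ca"
  [1..2]={B}  "aa"
  [2..3]={B}  "aa"
  [3..4]={B}  "aa"
  [4..5]={B}  "aa"
  [5..6]={A}  "ac"
  [6..7]=∅  "ca"
  [7..8]={B}  "aa"
  [0..2]={S}  "caa"
  [1..3]=∅  "aaa"
  [2..4]=∅  "aaa"
  [3..5]=∅  "aaa"
  [4..6]={A}  "aac"
  [5..7]=∅  "aca"
  [6..8]={S}  "caa"
  [0..3]={S}  "caaa"
  [1..4]=∅  "aaaa"
  [2..5]=∅  "aaaa"
  [3..6]={A}  "aaac"
  [4..7]=∅  "aaca"
  [5..8]=∅  "acaa"
  [0..4]={S}  "caaaa"
  [1..5]=∅  "aaaaa"
  [2..6]={A}  "aaaac"
  [3..7]=∅  "aaaca"
  [4..8]=∅  "aacaa"
  [0..5]={S}  "caaaaa"
  [1..6]={A}  "aaaaac"
  [2..7]=∅  "aaaaca"
  [3..8]=∅  "aaacaa"
  [0..6]={S}  "caaaaac"
  [1..7]=∅  "aaaaaca"
  [2..8]=∅  "aaaacaa"
  [0..7]={S}  "caaaaaca"
  [1..8]=∅  "aaaaacaa"
  [0..8]={S}  "caaaaacaa"

S ∈ T[0,8] ⇒ YES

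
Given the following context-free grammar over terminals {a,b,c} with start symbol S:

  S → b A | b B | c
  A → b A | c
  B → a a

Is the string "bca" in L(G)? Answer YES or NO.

Convert to CNF:
  S -> T0 A | T0 B | c
  A -> T0 A | c
  B -> T1 T1
  T0 -> b
  T1 -> a

CYK fill:
  [0..0]={T0}  "b"  orig:{}
  [1..1]={A,S}  "c"
  [2..2]={T1}  "a"  orig:{}
  [0..1]={A,S}  "bc"
  [1..2]=∅  "ca"
  [0..2]=∅  "bca"

S ∉ T[0,2] ⇒ NO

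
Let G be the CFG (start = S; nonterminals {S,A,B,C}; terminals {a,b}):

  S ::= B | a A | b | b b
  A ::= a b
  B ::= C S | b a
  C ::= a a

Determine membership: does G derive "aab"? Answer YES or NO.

CNF form of G:
  S -> C S | T0 A | T1 T0 | T1 T1 | b
  A -> T0 T1
  B -> C S | T1 T0
  C -> T0 T0
  T0 -> a
  T1 -> b

CYK table (by increasing span):
  [0..0]={T0}  "a"  orig:{}
  [1..1]={T0}  "a"  orig:{}
  [2..2]={S,T1}  "b"  orig:{S}
  [0..1]={C}  "aa"
  [1..2]={A}  "ab"
  [0..2]={B,S}  "aab"

S ∈ T[0,2] ⇒ YES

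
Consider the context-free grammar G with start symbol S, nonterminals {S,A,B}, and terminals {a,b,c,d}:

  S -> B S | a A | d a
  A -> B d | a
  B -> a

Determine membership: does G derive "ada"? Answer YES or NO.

Convert to CNF:
  S -> B S | T0 T1 | T1 A
  A -> B T0 | a
  B -> a
  T0 -> d
  T1 -> a

CYK fill:
  cell(0,0) a: {A,B,T1}  orig:{A,B}
  cell(1,1) d: {T0}  orig:{}
  cell(2,2) a: {A,B,T1}  orig:{A,B}
  cell(0,1) ad: {A}
  cell(1,2) da: {S}
  cell(0,2) ada: {S}

S ∈ T[0,2] ⇒ YES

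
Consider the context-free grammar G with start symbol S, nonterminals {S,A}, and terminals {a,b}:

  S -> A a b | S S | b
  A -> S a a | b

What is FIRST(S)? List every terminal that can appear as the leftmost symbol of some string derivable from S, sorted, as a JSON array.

FIRST sets, iterate to fixpoint:
round 1:
  A via A→b: +{b}
  S via S→A a b: +{b}
  FIRST(S)={b}  FIRST(A)={b}
round 2: (no change)
  FIRST(S)={b}  FIRST(A)={b}

FIRST(S) = ["b"]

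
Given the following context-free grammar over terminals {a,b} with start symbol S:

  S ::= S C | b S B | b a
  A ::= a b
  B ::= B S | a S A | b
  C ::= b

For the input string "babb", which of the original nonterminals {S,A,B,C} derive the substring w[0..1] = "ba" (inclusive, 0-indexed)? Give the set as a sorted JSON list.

Convert to CNF:
  S -> S C | T1 T0 | T1 X3
  A -> T0 T1
  B -> B S | T0 X2 | b
  C -> b
  T0 -> a
  T1 -> b
  X2 -> S A
  X3 -> S B

CYK fill, restricted to cells inside w[0..1]:
  cell(0,0) b: {B,C,T1}  orig:{B,C}
  cell(1,1) a: {T0}  orig:{}
  cell(0,1) ba: {S}

Original NTs in T[0,1] deriving "ba": ["S"]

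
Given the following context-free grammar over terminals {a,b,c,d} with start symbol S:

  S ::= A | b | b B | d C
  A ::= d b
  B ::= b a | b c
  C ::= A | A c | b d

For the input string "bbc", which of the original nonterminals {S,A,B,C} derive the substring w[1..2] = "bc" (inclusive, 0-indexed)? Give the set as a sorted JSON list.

CNF form of G:
  S -> T0 C | T0 T1 | T1 B | b
  A -> T0 T1
  B -> T1 T2 | T1 T3
  C -> A T3 | T0 T1 | T1 T0
  T0 -> d
  T1 -> b
  T2 -> a
  T3 -> c

CYK table (by increasing span) (cells [i..j] with 1 ≤ i ≤ j ≤ 2 only):
  cell(1,1) b: {S,T1}  orig:{S}
  cell(2,2) c: {T3}  orig:{}
  cell(1,2) bc: {B}

Original NTs in T[1,2] deriving "bc": ["B"]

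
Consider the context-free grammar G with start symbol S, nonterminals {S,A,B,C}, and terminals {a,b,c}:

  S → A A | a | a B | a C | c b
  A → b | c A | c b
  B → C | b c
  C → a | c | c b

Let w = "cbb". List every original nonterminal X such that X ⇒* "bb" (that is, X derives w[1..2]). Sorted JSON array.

CNF form of G:
  S -> A A | T0 T1 | T2 B | T2 C | a
  A -> T0 A | T0 T1 | b
  B -> T0 T1 | T1 T0 | a | c
  C -> T0 T1 | a | c
  T0 -> c
  T1 -> b
  T2 -> a

CYK table (by increasing span) (cells [i..j] with 1 ≤ i ≤ j ≤ 2 only):
  [1..1]={A,T1}  "b"  orig:{A}
  [2..2]={A,T1}  "b"  orig:{A}
  [1..2]={S}  "bb"

Original NTs in T[1,2] deriving "bb": ["S"]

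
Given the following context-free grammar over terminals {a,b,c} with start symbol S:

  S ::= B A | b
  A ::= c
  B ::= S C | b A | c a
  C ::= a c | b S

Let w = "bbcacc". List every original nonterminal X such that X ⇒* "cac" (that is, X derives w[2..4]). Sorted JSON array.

Convert to CNF:
  S -> B A | b
  A -> c
  B -> S C | T0 A | T1 T2
  C -> T0 S | T2 T1
  T0 -> b
  T1 -> c
  T2 -> a

CYK table (by increasing span) (cells [i..j] with 2 ≤ i ≤ j ≤ 4 only):
  [2..2]={A,T1}  "c"  orig:{A}
  [3..3]={T2}  "a"  orig:{}
  [4..4]={A,T1}  "c"  orig:{A}
  [2..3]={B}  "ca"
  [3..4]={C}  "ac"
  [2..4]={S}  "cac"

Original NTs in T[2,4] deriving "cac": ["S"]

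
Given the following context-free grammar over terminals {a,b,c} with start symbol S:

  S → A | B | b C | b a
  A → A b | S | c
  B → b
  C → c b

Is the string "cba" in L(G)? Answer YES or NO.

Convert to CNF:
  S -> A T0 | T0 C | T0 T1 | b | c
  A -> A T0 | T0 C | T0 T1 | b | c
  B -> b
  C -> T2 T0
  T0 -> b
  T1 -> a
  T2 -> c

Fill CYK table bottom-up:
  [0..0]={A,S,T2}  "c"  orig:{A,S}
  [1..1]={A,B,S,T0}  "b"  orig:{A,B,S}
  [2..2]={T1}  "a"  orig:{}
  [0..1]={A,C,S}  "cb"
  [1..2]={A,S}  "ba"
  [0..2]=∅  "cba"

S ∉ T[0,2] ⇒ NO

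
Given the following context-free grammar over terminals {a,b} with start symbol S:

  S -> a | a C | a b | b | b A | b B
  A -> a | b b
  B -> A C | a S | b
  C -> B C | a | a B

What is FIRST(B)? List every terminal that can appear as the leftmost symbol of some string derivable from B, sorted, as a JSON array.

FIRST iteration:
[1]
  A via A→a: +{a}
  A via A→b b: +{b}
  B via B→A C: +{a,b}
  C via C→B C: +{a,b}
  S via S→a: +{a}
  S via S→b: +{b}
  FIRST[S]={a,b}  FIRST[A]={a,b}  FIRST[B]={a,b}  FIRST[C]={a,b}
[2] (stable)
  FIRST[S]={a,b}  FIRST[A]={a,b}  FIRST[B]={a,b}  FIRST[C]={a,b}

FIRST(B) = ["a", "b"]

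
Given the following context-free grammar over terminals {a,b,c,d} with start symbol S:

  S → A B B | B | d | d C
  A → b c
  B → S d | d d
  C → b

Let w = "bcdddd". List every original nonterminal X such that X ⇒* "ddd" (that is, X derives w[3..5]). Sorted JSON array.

CNF form of G:
  S -> A X3 | S T2 | T2 C | T2 T2 | d
  A -> T0 T1
  B -> S T2 | T2 T2
  C -> b
  T0 -> b
  T1 -> c
  T2 -> d
  X3 -> B B

Fill CYK table bottom-up (cells [i..j] with 3 ≤ i ≤ j ≤ 5 only):
  T[3,3] 'd' = {S,T2}  orig:{S}
  T[4,4] 'd' = {S,T2}  orig:{S}
  T[5,5] 'd' = {S,T2}  orig:{S}
  T[3,4] 'dd' = {B,S}
  T[4,5] 'dd' = {B,S}
  T[3,5] 'ddd' = {B,S}

Original NTs in T[3,5] deriving "ddd": ["B", "S"]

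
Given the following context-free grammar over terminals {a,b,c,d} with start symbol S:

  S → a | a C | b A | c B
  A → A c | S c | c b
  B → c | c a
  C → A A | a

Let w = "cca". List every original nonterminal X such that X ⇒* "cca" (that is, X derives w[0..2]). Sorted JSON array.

CNF form of G:
  S -> T0 B | T1 A | T2 C | a
  A -> A T0 | S T0 | T0 T1
  B -> T0 T2 | c
  C -> A A | a
  T0 -> c
  T1 -> b
  T2 -> a

CYK fill (cells [i..j] with 0 ≤ i ≤ j ≤ 2 only):
  [0..0]={B,T0}  "c"  orig:{B}
  [1..1]={B,T0}  "c"  orig:{B}
  [2..2]={C,S,T2}  "a"  orig:{C,S}
  [0..1]={S}  "cc"
  [1..2]={B}  "ca"
  [0..2]={S}  "cca"

Original NTs in T[0,2] deriving "cca": ["S"]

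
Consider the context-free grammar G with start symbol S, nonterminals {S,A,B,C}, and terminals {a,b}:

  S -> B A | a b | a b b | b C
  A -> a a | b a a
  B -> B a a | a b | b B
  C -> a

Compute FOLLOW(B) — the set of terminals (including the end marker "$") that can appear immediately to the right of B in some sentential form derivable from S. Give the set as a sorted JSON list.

Compute FIRST by fixpoint:
pass 1:
  A via A→a a: +{a}
  A via A→b a a: +{b}
  B via B→a b: +{a}
  B via B→b B: +{b}
  C via C→a: +{a}
  S via S→B A: +{a,b}
  S: {a,b}  A: {a,b}  B: {a,b}  C: {a}
pass 2: (no change)
  S: {a,b}  A: {a,b}  B: {a,b}  C: {a}

FOLLOW sets:
FOLLOW(S) := {$}
pass 1:
  B→B a a: FOLLOW(B) ⊇ FIRST(a) = {a}; new: +{a}
  S→B A: FOLLOW(B) ⊇ FIRST(A) = {a,b}; new: +{b}
  S→B A: FOLLOW(A) ⊇ FOLLOW(S) ⊇ {$}; new: +{$}
  S→b C: FOLLOW(C) ⊇ FOLLOW(S) ⊇ {$}; new: +{$}
  S: {$}  A: {$}  B: {a,b}  C: {$}
pass 2: — fixpoint
  S: {$}  A: {$}  B: {a,b}  C: {$}

FOLLOW(B) = ["a", "b"]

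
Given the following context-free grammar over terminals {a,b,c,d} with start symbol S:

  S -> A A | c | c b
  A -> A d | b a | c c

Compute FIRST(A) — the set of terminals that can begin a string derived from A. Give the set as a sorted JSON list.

FIRST iteration:
[1]
  A via A→b a: +{b}
  A via A→c c: +{c}
  S via S→A A: +{b,c}
  FIRST[S]={b,c}  FIRST[A]={b,c}
[2] done
  FIRST[S]={b,c}  FIRST[A]={b,c}

FIRST(A) = ["b", "c"]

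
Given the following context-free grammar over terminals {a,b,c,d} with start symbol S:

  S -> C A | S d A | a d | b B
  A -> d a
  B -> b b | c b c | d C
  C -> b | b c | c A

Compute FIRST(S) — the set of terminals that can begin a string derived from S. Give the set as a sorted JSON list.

FIRST sets, iterate to fixpoint:
round 1:
  A via A→d a: +{d}
  B via B→b b: +{b}
  B via B→c b c: +{c}
  B via B→d C: +{d}
  C via C→b: +{b}
  C via C→c A: +{c}
  S via S→C A: +{b,c}
  S via S→a d: +{a}
  S: {a,b,c}  A: {d}  B: {b,c,d}  C: {b,c}
round 2: done
  S: {a,b,c}  A: {d}  B: {b,c,d}  C: {b,c}

FIRST(S) = ["a", "b", "c"]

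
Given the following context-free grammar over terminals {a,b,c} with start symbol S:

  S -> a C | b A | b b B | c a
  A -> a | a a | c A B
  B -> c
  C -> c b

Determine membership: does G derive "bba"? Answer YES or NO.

CNF form of G:
  S -> T0 C | T1 T0 | T2 A | T2 X4
  A -> T0 T0 | T1 X3 | a
  B -> c
  C -> T1 T2
  T0 -> a
  T1 -> c
  T2 -> b
  X3 -> A B
  X4 -> T2 B

CYK table (by increasing span):
  [0..0]={T2}  "b"  orig:{}
  [1..1]={T2}  "b"  orig:{}
  [2..2]={A,T0}  "a"  orig:{A}
  [0..1]=∅  "bb"
  [1..2]={S}  "ba"
  [0..2]=∅  "bba"

S ∉ T[0,2] ⇒ NO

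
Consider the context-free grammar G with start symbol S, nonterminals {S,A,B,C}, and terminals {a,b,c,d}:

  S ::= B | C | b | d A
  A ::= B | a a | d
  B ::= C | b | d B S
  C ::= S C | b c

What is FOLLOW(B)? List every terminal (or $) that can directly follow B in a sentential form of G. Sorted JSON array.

FIRST iteration:
round 1:
  A via A→a a: +{a}
  A via A→d: +{d}
  B via B→b: +{b}
  B via B→d B S: +{d}
  C via C→b c: +{b}
  S via S→B: +{b,d}
  S: {b,d}  A: {a,d}  B: {b,d}  C: {b}
round 2:
  A via A→B: +{b}
  C via C→S C: +{d}
  S: {b,d}  A: {a,b,d}  B: {b,d}  C: {b,d}
round 3: done
  S: {b,d}  A: {a,b,d}  B: {b,d}  C: {b,d}

FOLLOW sets:
FOLLOW(S) := {$}
round 1:
  B→d B S: FOLLOW(B) ⊇ FIRST(S) = {b,d}; new: +{b,d}
  B→d B S: FOLLOW(S) ⊇ FOLLOW(B) ⊇ {b,d}; new: +{b,d}
  S→B: FOLLOW(B) ⊇ FOLLOW(S) ⊇ {$,b,d}; new: +{$}
  S→C: FOLLOW(C) ⊇ FOLLOW(S) ⊇ {$,b,d}; new: +{$,b,d}
  S→d A: FOLLOW(A) ⊇ FOLLOW(S) ⊇ {$,b,d}; new: +{$,b,d}
  FOLLOW(S)={$,b,d}  FOLLOW(A)={$,b,d}  FOLLOW(B)={$,b,d}  FOLLOW(C)={$,b,d}
round 2: (stable)
  FOLLOW(S)={$,b,d}  FOLLOW(A)={$,b,d}  FOLLOW(B)={$,b,d}  FOLLOW(C)={$,b,d}

FOLLOW(B) = ["$", "b", "d"]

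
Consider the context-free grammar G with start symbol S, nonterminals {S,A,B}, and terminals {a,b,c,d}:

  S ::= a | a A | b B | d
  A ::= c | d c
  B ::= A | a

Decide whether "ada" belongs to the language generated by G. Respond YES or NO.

Convert to CNF:
  S -> T2 A | T3 B | a | d
  A -> T0 T1 | c
  B -> T0 T1 | a | c
  T0 -> d
  T1 -> c
  T2 -> a
  T3 -> b

CYK fill:
  [0..0]={B,S,T2}  "a"  orig:{B,S}
  [1..1]={S,T0}  "d"  orig:{S}
  [2..2]={B,S,T2}  "a"  orig:{B,S}
  [0..1]=∅  "ad"
  [1..2]=∅  "da"
  [0..2]=∅  "ada"

S ∉ T[0,2] ⇒ NO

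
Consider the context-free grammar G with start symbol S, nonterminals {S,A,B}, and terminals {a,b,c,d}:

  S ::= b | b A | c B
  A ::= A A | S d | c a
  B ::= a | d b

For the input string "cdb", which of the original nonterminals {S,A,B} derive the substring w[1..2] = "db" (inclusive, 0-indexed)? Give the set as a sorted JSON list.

Convert to CNF:
  S -> T1 B | T3 A | b
  A -> A A | S T0 | T1 T2
  B -> T0 T3 | a
  T0 -> d
  T1 -> c
  T2 -> a
  T3 -> b

CYK fill, restricted to cells inside w[1..2]:
  T[1,1] 'd' = {T0}  orig:{}
  T[2,2] 'b' = {S,T3}  orig:{S}
  T[1,2] 'db' = {B}

Original NTs in T[1,2] deriving "db": ["B"]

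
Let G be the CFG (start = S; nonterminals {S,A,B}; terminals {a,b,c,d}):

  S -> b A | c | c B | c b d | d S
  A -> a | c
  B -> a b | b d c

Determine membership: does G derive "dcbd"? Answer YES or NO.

Convert to CNF:
  S -> T1 A | T2 S | T3 B | T3 X5 | c
  A -> a | c
  B -> T0 T1 | T1 X4
  T0 -> a
  T1 -> b
  T2 -> d
  T3 -> c
  X4 -> T2 T3
  X5 -> T1 T2

Fill CYK table bottom-up:
  cell(0,0) d: {T2}  orig:{}
  cell(1,1) c: {A,S,T3}  orig:{A,S}
  cell(2,2) b: {T1}  orig:{}
  cell(3,3) d: {T2}  orig:{}
  cell(0,1) dc: {S,X4}  orig:{S}
  cell(1,2) cb: ∅
  cell(2,3) bd: {X5}  orig:{}
  cell(0,2) dcb: ∅
  cell(1,3) cbd: {S}
  cell(0,3) dcbd: {S}

S ∈ T[0,3] ⇒ YES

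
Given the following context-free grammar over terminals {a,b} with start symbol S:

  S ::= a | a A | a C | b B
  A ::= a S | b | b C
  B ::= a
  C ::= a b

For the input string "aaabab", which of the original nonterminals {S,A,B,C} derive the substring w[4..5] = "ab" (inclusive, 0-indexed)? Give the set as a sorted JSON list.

Convert to CNF:
  S -> T0 A | T0 C | T1 B | a
  A -> T0 S | T1 C | b
  B -> a
  C -> T0 T1
  T0 -> a
  T1 -> b

CYK table (by increasing span) (cells [i..j] with 4 ≤ i ≤ j ≤ 5 only):
  cell(4,4) a: {B,S,T0}  orig:{B,S}
  cell(5,5) b: {A,T1}  orig:{A}
  cell(4,5) ab: {C,S}

Original NTs in T[4,5] deriving "ab": ["C", "S"]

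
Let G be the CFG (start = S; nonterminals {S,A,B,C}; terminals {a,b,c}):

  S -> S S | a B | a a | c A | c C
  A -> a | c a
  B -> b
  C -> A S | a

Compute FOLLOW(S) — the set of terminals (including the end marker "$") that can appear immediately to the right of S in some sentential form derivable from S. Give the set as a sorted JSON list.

FIRST iteration:
round 1:
  A via A→a: +{a}
  A via A→c a: +{c}
  B via B→b: +{b}
  C via C→A S: +{a,c}
  S via S→a B: +{a}
  S via S→c A: +{c}
  FIRST[S]={a,c}  FIRST[A]={a,c}  FIRST[B]={b}  FIRST[C]={a,c}
round 2: — fixpoint
  FIRST[S]={a,c}  FIRST[A]={a,c}  FIRST[B]={b}  FIRST[C]={a,c}

Compute FOLLOW by fixpoint:
initialize: $ ∈ FOLLOW(S)
round 1:
  C→A S: FOLLOW(A) ⊇ FIRST(S) = {a,c}; new: +{a,c}
  S→S S: FOLLOW(S) ⊇ FIRST(S) = {a,c}; new: +{a,c}
  S→a B: FOLLOW(B) ⊇ FOLLOW(S) ⊇ {$,a,c}; new: +{$,a,c}
  S→c A: FOLLOW(A) ⊇ FOLLOW(S) ⊇ {$,a,c}; new: +{$}
  S→c C: FOLLOW(C) ⊇ FOLLOW(S) ⊇ {$,a,c}; new: +{$,a,c}
  FOLLOW[S]={$,a,c}  FOLLOW[A]={$,a,c}  FOLLOW[B]={$,a,c}  FOLLOW[C]={$,a,c}
round 2: done
  FOLLOW[S]={$,a,c}  FOLLOW[A]={$,a,c}  FOLLOW[B]={$,a,c}  FOLLOW[C]={$,a,c}

FOLLOW(S) = ["$", "a", "c"]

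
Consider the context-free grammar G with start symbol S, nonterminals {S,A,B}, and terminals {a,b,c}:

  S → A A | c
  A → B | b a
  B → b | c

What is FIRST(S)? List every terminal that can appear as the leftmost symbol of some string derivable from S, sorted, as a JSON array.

FIRST iteration:
round 1:
  A via A→b a: +{b}
  B via B→b: +{b}
  B via B→c: +{c}
  S via S→A A: +{b}
  S via S→c: +{c}
  FIRST(S)={b,c}  FIRST(A)={b}  FIRST(B)={b,c}
round 2:
  A via A→B: +{c}
  FIRST(S)={b,c}  FIRST(A)={b,c}  FIRST(B)={b,c}
round 3: (stable)
  FIRST(S)={b,c}  FIRST(A)={b,c}  FIRST(B)={b,c}

FIRST(S) = ["b", "c"]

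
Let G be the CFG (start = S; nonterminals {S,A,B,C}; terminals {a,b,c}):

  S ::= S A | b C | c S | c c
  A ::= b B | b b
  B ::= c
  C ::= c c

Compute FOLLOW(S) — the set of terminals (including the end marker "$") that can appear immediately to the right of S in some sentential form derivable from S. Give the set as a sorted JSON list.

Compute FIRST by fixpoint:
iter 1:
  A via A→b B: +{b}
  B via B→c: +{c}
  C via C→c c: +{c}
  S via S→b C: +{b}
  S via S→c S: +{c}
  FIRST[S]={b,c}  FIRST[A]={b}  FIRST[B]={c}  FIRST[C]={c}
iter 2: done
  FIRST[S]={b,c}  FIRST[A]={b}  FIRST[B]={c}  FIRST[C]={c}

FOLLOW iteration:
initialize: $ ∈ FOLLOW(S)
iter 1:
  S→S A: FOLLOW(S) ⊇ FIRST(A) = {b}; new: +{b}
  S→S A: FOLLOW(A) ⊇ FOLLOW(S) ⊇ {$,b}; new: +{$,b}
  S→b C: FOLLOW(C) ⊇ FOLLOW(S) ⊇ {$,b}; new: +{$,b}
  FOLLOW(S)={$,b}  FOLLOW(A)={$,b}  FOLLOW(B)={}  FOLLOW(C)={$,b}
iter 2:
  A→b B: FOLLOW(B) ⊇ FOLLOW(A) ⊇ {$,b}; new: +{$,b}
  FOLLOW(S)={$,b}  FOLLOW(A)={$,b}  FOLLOW(B)={$,b}  FOLLOW(C)={$,b}
iter 3: done
  FOLLOW(S)={$,b}  FOLLOW(A)={$,b}  FOLLOW(B)={$,b}  FOLLOW(C)={$,b}

FOLLOW(S) = ["$", "b"]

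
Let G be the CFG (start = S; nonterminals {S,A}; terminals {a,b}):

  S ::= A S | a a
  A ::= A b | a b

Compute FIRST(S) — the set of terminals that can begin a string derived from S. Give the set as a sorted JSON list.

FIRST iteration:
iter 1:
  A via A→a b: +{a}
  S via S→A S: +{a}
  FIRST(S)={a}  FIRST(A)={a}
iter 2: done
  FIRST(S)={a}  FIRST(A)={a}

FIRST(S) = ["a"]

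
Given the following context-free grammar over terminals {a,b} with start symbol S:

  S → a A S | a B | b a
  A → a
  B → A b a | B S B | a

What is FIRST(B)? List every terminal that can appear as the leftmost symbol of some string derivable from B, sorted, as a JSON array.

FIRST sets, iterate to fixpoint:
pass 1:
  A via A→a: +{a}
  B via B→A b a: +{a}
  S via S→a A S: +{a}
  S via S→b a: +{b}
  FIRST[S]={a,b}  FIRST[A]={a}  FIRST[B]={a}
pass 2: done
  FIRST[S]={a,b}  FIRST[A]={a}  FIRST[B]={a}

FIRST(B) = ["a"]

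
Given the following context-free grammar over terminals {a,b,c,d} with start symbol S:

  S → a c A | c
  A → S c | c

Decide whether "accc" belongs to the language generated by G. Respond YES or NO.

CNF form of G:
  S -> T1 X2 | c
  A -> S T0 | c
  T0 -> c
  T1 -> a
  X2 -> T0 A

CYK table (by increasing span):
  T[0,0] 'a' = {T1}  orig:{}
  T[1,1] 'c' = {A,S,T0}  orig:{A,S}
  T[2,2] 'c' = {A,S,T0}  orig:{A,S}
  T[3,3] 'c' = {A,S,T0}  orig:{A,S}
  T[0,1] 'ac' = ∅
  T[1,2] 'cc' = {A,X2}  orig:{A}
  T[2,3] 'cc' = {A,X2}  orig:{A}
  T[0,2] 'acc' = {S}
  T[1,3] 'ccc' = {X2}  orig:{}
  T[0,3] 'accc' = {A,S}

S ∈ T[0,3] ⇒ YES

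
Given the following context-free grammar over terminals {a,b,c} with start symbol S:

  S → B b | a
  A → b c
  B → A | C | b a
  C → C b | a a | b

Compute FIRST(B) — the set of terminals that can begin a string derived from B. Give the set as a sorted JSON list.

FIRST sets, iterate to fixpoint:
[1]
  A via A→b c: +{b}
  B via B→A: +{b}
  C via C→a a: +{a}
  C via C→b: +{b}
  S via S→B b: +{b}
  S via S→a: +{a}
  FIRST(S)={a,b}  FIRST(A)={b}  FIRST(B)={b}  FIRST(C)={a,b}
[2]
  B via B→C: +{a}
  FIRST(S)={a,b}  FIRST(A)={b}  FIRST(B)={a,b}  FIRST(C)={a,b}
[3] done
  FIRST(S)={a,b}  FIRST(A)={b}  FIRST(B)={a,b}  FIRST(C)={a,b}

FIRST(B) = ["a", "b"]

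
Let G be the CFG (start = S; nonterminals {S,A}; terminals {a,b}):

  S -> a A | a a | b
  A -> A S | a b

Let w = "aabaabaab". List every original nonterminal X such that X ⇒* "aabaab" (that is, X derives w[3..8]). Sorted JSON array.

Convert to CNF:
  S -> T0 A | T0 T0 | b
  A -> A S | T0 T1
  T0 -> a
  T1 -> b

CYK table (by increasing span), restricted to cells inside w[3..8]:
  [3..3]={T0}  "a"  orig:{}
  [4..4]={T0}  "a"  orig:{}
  [5..5]={S,T1}  "b"  orig:{S}
  [6..6]={T0}  "a"  orig:{}
  [7..7]={T0}  "a"  orig:{}
  [8..8]={S,T1}  "b"  orig:{S}
  [3..4]={S}  "aa"
  [4..5]={A}  "ab"
  [5..6]=∅  "ba"
  [6..7]={S}  "aa"
  [7..8]={A}  "ab"
  [3..5]={S}  "aab"
  [4..6]=∅  "aba"
  [5..7]=∅  "baa"
  [6..8]={S}  "aab"
  [3..6]=∅  "aaba"
  [4..7]={A}  "abaa"
  [5..8]=∅  "baab"
  [3..7]={S}  "aabaa"
  [4..8]={A}  "abaab"
  [3..8]={S}  "aabaab"

Original NTs in T[3,8] deriving "aabaab": ["S"]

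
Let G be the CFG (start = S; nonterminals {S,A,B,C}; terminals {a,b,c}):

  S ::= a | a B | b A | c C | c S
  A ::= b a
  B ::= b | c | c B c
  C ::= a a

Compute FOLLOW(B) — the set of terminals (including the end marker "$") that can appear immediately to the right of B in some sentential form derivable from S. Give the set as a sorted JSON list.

FIRST iteration:
round 1:
  A via A→b a: +{b}
  B via B→b: +{b}
  B via B→c: +{c}
  C via C→a a: +{a}
  S via S→a: +{a}
  S via S→b A: +{b}
  S via S→c C: +{c}
  S: {a,b,c}  A: {b}  B: {b,c}  C: {a}
round 2: — fixpoint
  S: {a,b,c}  A: {b}  B: {b,c}  C: {a}

FOLLOW sets:
seed FOLLOW(S) with $
[1]
  B→c B c: FOLLOW(B) ⊇ FIRST(c) = {c}; new: +{c}
  S→a B: FOLLOW(B) ⊇ FOLLOW(S) ⊇ {$}; new: +{$}
  S→b A: FOLLOW(A) ⊇ FOLLOW(S) ⊇ {$}; new: +{$}
  S→c C: FOLLOW(C) ⊇ FOLLOW(S) ⊇ {$}; new: +{$}
  S: {$}  A: {$}  B: {$,c}  C: {$}
[2] — fixpoint
  S: {$}  A: {$}  B: {$,c}  C: {$}

FOLLOW(B) = ["$", "c"]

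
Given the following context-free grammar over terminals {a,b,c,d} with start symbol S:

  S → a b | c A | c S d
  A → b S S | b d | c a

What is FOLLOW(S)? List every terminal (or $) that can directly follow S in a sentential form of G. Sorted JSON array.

FIRST sets, iterate to fixpoint:
iter 1:
  A via A→b S S: +{b}
  A via A→c a: +{c}
  S via S→a b: +{a}
  S via S→c A: +{c}
  FIRST[S]={a,c}  FIRST[A]={b,c}
iter 2: — fixpoint
  FIRST[S]={a,c}  FIRST[A]={b,c}

Compute FOLLOW by fixpoint:
FOLLOW(S) := {$}
iter 1:
  A→b S S: FOLLOW(S) ⊇ FIRST(S) = {a,c}; new: +{a,c}
  S→c A: FOLLOW(A) ⊇ FOLLOW(S) ⊇ {$,a,c}; new: +{$,a,c}
  S→c S d: FOLLOW(S) ⊇ FIRST(d) = {d}; new: +{d}
  FOLLOW(S)={$,a,c,d}  FOLLOW(A)={$,a,c}
iter 2:
  S→c A: FOLLOW(A) ⊇ FOLLOW(S) ⊇ {$,a,c,d}; new: +{d}
  FOLLOW(S)={$,a,c,d}  FOLLOW(A)={$,a,c,d}
iter 3: done
  FOLLOW(S)={$,a,c,d}  FOLLOW(A)={$,a,c,d}

FOLLOW(S) = ["$", "a", "c", "d"]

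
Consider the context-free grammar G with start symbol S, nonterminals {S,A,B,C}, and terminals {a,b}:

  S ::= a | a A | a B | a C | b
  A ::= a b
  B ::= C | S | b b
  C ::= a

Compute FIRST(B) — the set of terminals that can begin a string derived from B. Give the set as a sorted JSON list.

FIRST sets, iterate to fixpoint:
pass 1:
  A via A→a b: +{a}
  B via B→b b: +{b}
  C via C→a: +{a}
  S via S→a: +{a}
  S via S→b: +{b}
  FIRST[S]={a,b}  FIRST[A]={a}  FIRST[B]={b}  FIRST[C]={a}
pass 2:
  B via B→C: +{a}
  FIRST[S]={a,b}  FIRST[A]={a}  FIRST[B]={a,b}  FIRST[C]={a}
pass 3: — fixpoint
  FIRST[S]={a,b}  FIRST[A]={a}  FIRST[B]={a,b}  FIRST[C]={a}

FIRST(B) = ["a", "b"]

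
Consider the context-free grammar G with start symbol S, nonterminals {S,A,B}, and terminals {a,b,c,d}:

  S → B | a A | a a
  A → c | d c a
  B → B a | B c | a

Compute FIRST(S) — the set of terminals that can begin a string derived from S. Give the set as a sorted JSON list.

FIRST sets, iterate to fixpoint:
[1]
  A via A→c: +{c}
  A via A→d c a: +{d}
  B via B→a: +{a}
  S via S→B: +{a}
  S: {a}  A: {c,d}  B: {a}
[2] (no change)
  S: {a}  A: {c,d}  B: {a}

FIRST(S) = ["a"]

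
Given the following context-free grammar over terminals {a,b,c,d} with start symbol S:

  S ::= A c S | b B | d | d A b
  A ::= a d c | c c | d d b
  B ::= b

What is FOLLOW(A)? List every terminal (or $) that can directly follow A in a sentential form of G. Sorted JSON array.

FIRST sets, iterate to fixpoint:
round 1:
  A via A→a d c: +{a}
  A via A→c c: +{c}
  A via A→d d b: +{d}
  B via B→b: +{b}
  S via S→A c S: +{a,c,d}
  S via S→b B: +{b}
  FIRST[S]={a,b,c,d}  FIRST[A]={a,c,d}  FIRST[B]={b}
round 2: (no change)
  FIRST[S]={a,b,c,d}  FIRST[A]={a,c,d}  FIRST[B]={b}

Compute FOLLOW by fixpoint:
FOLLOW(S) := {$}
round 1:
  S→A c S: FOLLOW(A) ⊇ FIRST(c) = {c}; new: +{c}
  S→b B: FOLLOW(B) ⊇ FOLLOW(S) ⊇ {$}; new: +{$}
  S→d A b: FOLLOW(A) ⊇ FIRST(b) = {b}; new: +{b}
  FOLLOW(S)={$}  FOLLOW(A)={b,c}  FOLLOW(B)={$}
round 2: done
  FOLLOW(S)={$}  FOLLOW(A)={b,c}  FOLLOW(B)={$}

FOLLOW(A) = ["b", "c"]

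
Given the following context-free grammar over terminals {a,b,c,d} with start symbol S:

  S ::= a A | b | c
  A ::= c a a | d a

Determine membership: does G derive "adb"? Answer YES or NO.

Convert to CNF:
  S -> T1 A | b | c
  A -> T0 X3 | T2 T1
  T0 -> c
  T1 -> a
  T2 -> d
  X3 -> T1 T1

CYK fill:
  T[0,0] 'a' = {T1}  orig:{}
  T[1,1] 'd' = {T2}  orig:{}
  T[2,2] 'b' = {S}
  T[0,1] 'ad' = ∅
  T[1,2] 'db' = ∅
  T[0,2] 'adb' = ∅

S ∉ T[0,2] ⇒ NO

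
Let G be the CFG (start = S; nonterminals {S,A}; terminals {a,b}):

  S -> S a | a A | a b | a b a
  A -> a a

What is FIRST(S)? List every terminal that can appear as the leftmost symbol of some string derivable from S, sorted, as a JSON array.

FIRST sets, iterate to fixpoint:
round 1:
  A via A→a a: +{a}
  S via S→a A: +{a}
  FIRST(S)={a}  FIRST(A)={a}
round 2: — fixpoint
  FIRST(S)={a}  FIRST(A)={a}

FIRST(S) = ["a"]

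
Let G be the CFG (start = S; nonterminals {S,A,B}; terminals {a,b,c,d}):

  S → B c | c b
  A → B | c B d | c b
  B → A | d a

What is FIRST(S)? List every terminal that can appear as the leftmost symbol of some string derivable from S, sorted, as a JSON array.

FIRST sets, iterate to fixpoint:
pass 1:
  A via A→c B d: +{c}
  B via B→A: +{c}
  B via B→d a: +{d}
  S via S→B c: +{c,d}
  FIRST[S]={c,d}  FIRST[A]={c}  FIRST[B]={c,d}
pass 2:
  A via A→B: +{d}
  FIRST[S]={c,d}  FIRST[A]={c,d}  FIRST[B]={c,d}
pass 3: done
  FIRST[S]={c,d}  FIRST[A]={c,d}  FIRST[B]={c,d}

FIRST(S) = ["c", "d"]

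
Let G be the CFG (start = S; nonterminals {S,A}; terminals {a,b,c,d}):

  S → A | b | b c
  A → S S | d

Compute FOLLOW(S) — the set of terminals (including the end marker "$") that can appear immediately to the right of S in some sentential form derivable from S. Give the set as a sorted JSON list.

Compute FIRST by fixpoint:
iter 1:
  A via A→d: +{d}
  S via S→A: +{d}
  S via S→b: +{b}
  FIRST(S)={b,d}  FIRST(A)={d}
iter 2:
  A via A→S S: +{b}
  FIRST(S)={b,d}  FIRST(A)={b,d}
iter 3: done
  FIRST(S)={b,d}  FIRST(A)={b,d}

Compute FOLLOW by fixpoint:
initialize: $ ∈ FOLLOW(S)
iter 1:
  A→S S: FOLLOW(S) ⊇ FIRST(S) = {b,d}; new: +{b,d}
  S→A: FOLLOW(A) ⊇ FOLLOW(S) ⊇ {$,b,d}; new: +{$,b,d}
  FOLLOW[S]={$,b,d}  FOLLOW[A]={$,b,d}
iter 2: — fixpoint
  FOLLOW[S]={$,b,d}  FOLLOW[A]={$,b,d}

FOLLOW(S) = ["$", "b", "d"]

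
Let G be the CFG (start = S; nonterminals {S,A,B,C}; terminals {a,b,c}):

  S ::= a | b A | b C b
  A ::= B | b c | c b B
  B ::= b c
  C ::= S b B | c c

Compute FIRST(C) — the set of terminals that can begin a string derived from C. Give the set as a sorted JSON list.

FIRST sets, iterate to fixpoint:
iter 1:
  A via A→b c: +{b}
  A via A→c b B: +{c}
  B via B→b c: +{b}
  C via C→c c: +{c}
  S via S→a: +{a}
  S via S→b A: +{b}
  S: {a,b}  A: {b,c}  B: {b}  C: {c}
iter 2:
  C via C→S b B: +{a,b}
  S: {a,b}  A: {b,c}  B: {b}  C: {a,b,c}
iter 3: (no change)
  S: {a,b}  A: {b,c}  B: {b}  C: {a,b,c}

FIRST(C) = ["a", "b", "c"]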